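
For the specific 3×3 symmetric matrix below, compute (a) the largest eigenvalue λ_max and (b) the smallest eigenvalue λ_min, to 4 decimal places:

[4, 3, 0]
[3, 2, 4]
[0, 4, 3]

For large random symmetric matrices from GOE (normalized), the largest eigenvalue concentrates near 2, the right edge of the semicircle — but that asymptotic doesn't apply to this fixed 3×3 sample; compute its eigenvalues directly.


Since M is real symmetric, all three eigenvalues are real; they are the roots of det(λI − M) = λ³ − (tr M) λ² + s λ − det M, where s is the sum of the principal 2×2 minors.
tr M = 4 + 2 + 3 = 9.
s = (4·2 − 3²) + (4·3 − 0²) + (2·3 − 4²) = -1 + 12 + (-10) = 1.
det M (expand along row 1) = 4·(-10) − 3·9 + 0·12 = -67.
Characteristic polynomial: λ³ − 9λ² + λ + 67 = 0.
Substitute λ = y + (tr M)/3 = y + 3.000000 to remove the quadratic term: y³ + p·y + q = 0 with p = s − (tr M)²/3 = -26.000000 and q = −2(tr M)³/27 + (tr M)·s/3 − det M = 16.000000.
Three real roots ⇒ use the trigonometric (Viète) form: r = 2√(−p/3) = 5.887841, φ = arccos(3q/(p·r)) = arccos(-0.313554) = 1.889729 rad.
y_k = r·cos(φ/3 − 2πk/3) for k = 0, 1, 2 gives y = 4.757850, 0.624764, -5.382614.
λ_k = y_k + 3.000000 gives λ = 7.7578, 3.6248, -2.3826 (check: the sum is 9.0000 = tr M).

Hence λ_max = 7.7578 and λ_min = -2.3826.


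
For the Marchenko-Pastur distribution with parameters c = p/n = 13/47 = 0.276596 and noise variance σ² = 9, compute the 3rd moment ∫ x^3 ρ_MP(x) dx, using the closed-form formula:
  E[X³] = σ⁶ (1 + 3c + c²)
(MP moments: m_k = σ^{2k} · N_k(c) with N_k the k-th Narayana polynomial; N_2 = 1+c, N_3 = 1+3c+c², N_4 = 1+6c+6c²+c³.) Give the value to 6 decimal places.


E[X³] = σ⁶ (1 + 3c + c²) (third MP moment). With σ² = 9 (so σ⁶ = 729) and c = 13/47 = 0.276596: E[X³] = 729 · (1 + 3·0.276596 + (0.276596)²) = 729 · 1.906292.

So E[X^3] = 1389.687189.


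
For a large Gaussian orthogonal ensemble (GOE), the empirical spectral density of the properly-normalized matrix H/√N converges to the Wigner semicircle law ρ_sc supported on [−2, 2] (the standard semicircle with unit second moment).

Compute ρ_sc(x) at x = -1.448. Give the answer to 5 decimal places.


ρ_sc(x) = (1/(2π)) √(4 − x²). With x = -1.448:
  4 − x² = 4 − (-1.448)² = 4 − 2.096704 = 1.903296.
  √(4 − x²) = 1.379600.
  1/(2π) = 0.159155.
  ρ_sc(-1.448) = 0.159155 · 1.379600 = 0.219570.

Rounded to 5 decimal places: ρ_sc(-1.448) ≈ 0.21957.


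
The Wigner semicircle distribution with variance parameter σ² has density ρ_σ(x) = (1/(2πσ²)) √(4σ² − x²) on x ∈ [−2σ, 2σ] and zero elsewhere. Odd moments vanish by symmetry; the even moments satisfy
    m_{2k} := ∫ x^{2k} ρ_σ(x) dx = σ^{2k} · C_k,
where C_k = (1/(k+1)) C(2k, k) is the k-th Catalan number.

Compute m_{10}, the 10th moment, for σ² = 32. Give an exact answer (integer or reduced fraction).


By the scaled semicircle moment identity, m_{2k} = σ^{2k} · C_k with k = 5.
C_5 = (1/(k+1)) · C(2k, k) = (1/6) · C(10, 5) = (1/6) · 252 = 42.
σ^{2k} = (σ²)^k = (32)^5 = 33554432.

Therefore m_{10} = σ^{10} · C_5 = 33554432 · 42 = 1409286144.


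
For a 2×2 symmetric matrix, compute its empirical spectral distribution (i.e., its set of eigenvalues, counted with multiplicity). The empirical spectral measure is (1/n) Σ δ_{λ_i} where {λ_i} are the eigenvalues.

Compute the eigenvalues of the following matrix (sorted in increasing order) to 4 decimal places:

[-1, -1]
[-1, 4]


Since M is real symmetric, both eigenvalues are real; they are the roots of det(λI − M) = λ² − (tr M) λ + det M.
tr M = -1 + 4 = 3.
det M = (-1)·4 − (-1)² = -4 − 1 = -5.
Characteristic polynomial: λ² − 3λ − 5 = 0.
Discriminant Δ = (tr M)² − 4·det M = 9 − (-20) = 29; √Δ = 5.385165.
λ = (tr M ± √Δ)/2 = (3 ± 5.385165)/2, giving (tr M − √Δ)/2 = -1.1926 and (tr M + √Δ)/2 = 4.1926.

Eigenvalues sorted in increasing order: [-1.1926, 4.1926].


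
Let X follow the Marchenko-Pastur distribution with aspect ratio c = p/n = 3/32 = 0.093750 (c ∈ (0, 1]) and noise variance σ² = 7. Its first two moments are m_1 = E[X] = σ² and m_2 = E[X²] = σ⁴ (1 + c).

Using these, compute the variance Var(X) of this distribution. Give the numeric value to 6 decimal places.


m_1 = E[X] = σ² = 7, so m_1² = 49.
m_2 = E[X²] = σ⁴ (1 + c) = 49 · (1 + 0.093750) = 49 · 1.093750 = 53.593750.
(Note m_2 − m_1² simplifies to c · σ⁴ = 0.093750 · 49.)

Var(X) = m_2 − m_1² = 53.593750 − 49 = 4.593750.


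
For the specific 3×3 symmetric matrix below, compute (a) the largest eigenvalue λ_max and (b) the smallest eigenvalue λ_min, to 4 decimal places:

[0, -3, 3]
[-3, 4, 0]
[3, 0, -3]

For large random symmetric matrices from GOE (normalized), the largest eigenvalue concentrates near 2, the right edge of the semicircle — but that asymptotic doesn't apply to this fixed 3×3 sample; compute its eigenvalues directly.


Since M is real symmetric, all three eigenvalues are real; they are the roots of det(λI − M) = λ³ − (tr M) λ² + s λ − det M, where s is the sum of the principal 2×2 minors.
tr M = 0 + 4 + (-3) = 1.
s = (0·4 − (-3)²) + (0·(-3) − 3²) + (4·(-3) − 0²) = -9 + (-9) + (-12) = -30.
det M (expand along row 1) = 0·(-12) − (-3)·9 + 3·(-12) = -9.
Characteristic polynomial: λ³ − λ² − 30λ + 9 = 0.
Substitute λ = y + (tr M)/3 = y + 0.333333 to remove the quadratic term: y³ + p·y + q = 0 with p = s − (tr M)²/3 = -30.333333 and q = −2(tr M)³/27 + (tr M)·s/3 − det M = -1.074074.
Three real roots ⇒ use the trigonometric (Viète) form: r = 2√(−p/3) = 6.359595, φ = arccos(3q/(p·r)) = arccos(0.016703) = 1.554092 rad.
y_k = r·cos(φ/3 − 2πk/3) for k = 0, 1, 2 gives y = 5.525190, -0.035410, -5.489780.
λ_k = y_k + 0.333333 gives λ = 5.8585, 0.2979, -5.1564 (check: the sum is 1.0000 = tr M).

Hence λ_max = 5.8585 and λ_min = -5.1564.


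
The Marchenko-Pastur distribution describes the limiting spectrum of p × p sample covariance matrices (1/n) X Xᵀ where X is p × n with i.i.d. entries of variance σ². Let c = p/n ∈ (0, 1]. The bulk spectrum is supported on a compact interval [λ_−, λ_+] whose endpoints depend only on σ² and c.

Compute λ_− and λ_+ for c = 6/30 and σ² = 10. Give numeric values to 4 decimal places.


c = 6/30 = 0.200000; √c = 0.447214.
λ_− = σ² (1 − √c)² = 10 · (1 − 0.447214)² = 10 · (0.552786)² = 3.055728.
λ_+ = σ² (1 + √c)² = 10 · (1 + 0.447214)² = 10 · (1.447214)² = 20.944272.

Rounded to 4 decimal places: λ_− ≈ 3.0557, λ_+ ≈ 20.9443.


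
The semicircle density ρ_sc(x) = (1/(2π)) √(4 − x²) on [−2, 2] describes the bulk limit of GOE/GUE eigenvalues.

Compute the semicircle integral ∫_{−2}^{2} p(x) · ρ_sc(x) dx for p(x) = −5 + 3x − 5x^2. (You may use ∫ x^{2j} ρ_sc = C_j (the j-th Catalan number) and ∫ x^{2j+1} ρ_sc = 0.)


Write p(x) = Σ a_i x^i, split into monomials and integrate each against ρ_sc separately.
Using ∫ x^{2j} ρ_sc = C_j = (1/(j+1)) C(2j, j) (Catalan numbers) and ∫ x^{2j+1} ρ_sc = 0 (odd monomials vanish by symmetry):
  i = 0 (even): a_0 · C_{0} = -5 · 1 = -5
  i = 1 (odd): ∫ x^1 ρ_sc = 0 (vanishes)
  i = 2 (even): a_2 · C_{1} = -5 · 1 = -5

Summing the contributions: ∫_{−2}^{2} p(x) ρ_sc(x) dx = (-5) + (-5) = -10.


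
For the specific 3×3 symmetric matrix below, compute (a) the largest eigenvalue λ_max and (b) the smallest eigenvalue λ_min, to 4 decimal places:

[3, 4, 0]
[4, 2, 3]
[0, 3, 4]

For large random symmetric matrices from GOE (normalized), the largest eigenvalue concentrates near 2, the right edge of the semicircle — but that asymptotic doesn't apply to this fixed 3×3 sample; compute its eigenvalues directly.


Since M is real symmetric, all three eigenvalues are real; they are the roots of det(λI − M) = λ³ − (tr M) λ² + s λ − det M, where s is the sum of the principal 2×2 minors.
tr M = 3 + 2 + 4 = 9.
s = (3·2 − 4²) + (3·4 − 0²) + (2·4 − 3²) = -10 + 12 + (-1) = 1.
det M (expand along row 1) = 3·(-1) − 4·16 + 0·12 = -67.
Characteristic polynomial: λ³ − 9λ² + λ + 67 = 0.
Substitute λ = y + (tr M)/3 = y + 3.000000 to remove the quadratic term: y³ + p·y + q = 0 with p = s − (tr M)²/3 = -26.000000 and q = −2(tr M)³/27 + (tr M)·s/3 − det M = 16.000000.
Three real roots ⇒ use the trigonometric (Viète) form: r = 2√(−p/3) = 5.887841, φ = arccos(3q/(p·r)) = arccos(-0.313554) = 1.889729 rad.
y_k = r·cos(φ/3 − 2πk/3) for k = 0, 1, 2 gives y = 4.757850, 0.624764, -5.382614.
λ_k = y_k + 3.000000 gives λ = 7.7578, 3.6248, -2.3826 (check: the sum is 9.0000 = tr M).

Hence λ_max = 7.7578 and λ_min = -2.3826.


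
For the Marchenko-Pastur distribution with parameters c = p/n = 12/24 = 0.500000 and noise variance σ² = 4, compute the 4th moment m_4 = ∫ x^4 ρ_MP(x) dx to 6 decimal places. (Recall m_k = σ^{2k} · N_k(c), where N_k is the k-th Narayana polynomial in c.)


E[X⁴] = σ⁸ (1 + 6c + 6c² + c³) (fourth MP moment). With σ² = 4 (so σ⁸ = 256) and c = 12/24 = 0.500000: E[X⁴] = 256 · (1 + 6·0.500000 + 6·(0.500000)² + (0.500000)³) = 256 · 5.625000.

So E[X^4] = 1440.000000.


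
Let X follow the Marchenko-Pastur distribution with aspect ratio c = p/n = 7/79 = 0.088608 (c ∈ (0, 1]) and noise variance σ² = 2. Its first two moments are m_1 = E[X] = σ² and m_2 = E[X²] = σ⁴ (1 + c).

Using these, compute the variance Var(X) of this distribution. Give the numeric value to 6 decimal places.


m_1 = E[X] = σ² = 2, so m_1² = 4.
m_2 = E[X²] = σ⁴ (1 + c) = 4 · (1 + 0.088608) = 4 · 1.088608 = 4.354430.
(Note m_2 − m_1² simplifies to c · σ⁴ = 0.088608 · 4.)

Var(X) = m_2 − m_1² = 4.354430 − 4 = 0.354430.


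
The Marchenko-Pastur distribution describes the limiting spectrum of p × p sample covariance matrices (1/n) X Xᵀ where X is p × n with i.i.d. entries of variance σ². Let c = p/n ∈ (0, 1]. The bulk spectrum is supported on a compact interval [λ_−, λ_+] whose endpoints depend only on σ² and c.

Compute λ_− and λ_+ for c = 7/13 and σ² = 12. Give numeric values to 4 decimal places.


c = 7/13 = 0.538462; √c = 0.733799.
λ_− = σ² (1 − √c)² = 12 · (1 − 0.733799)² = 12 · (0.266201)² = 0.850353.
λ_+ = σ² (1 + √c)² = 12 · (1 + 0.733799)² = 12 · (1.733799)² = 36.072724.

Rounded to 4 decimal places: λ_− ≈ 0.8504, λ_+ ≈ 36.0727.


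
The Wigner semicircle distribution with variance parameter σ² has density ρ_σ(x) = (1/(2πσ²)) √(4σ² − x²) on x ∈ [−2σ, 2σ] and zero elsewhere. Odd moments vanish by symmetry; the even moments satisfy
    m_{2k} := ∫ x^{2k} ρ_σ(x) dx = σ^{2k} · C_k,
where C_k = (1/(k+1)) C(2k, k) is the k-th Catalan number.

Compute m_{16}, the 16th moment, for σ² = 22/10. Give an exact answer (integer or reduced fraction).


By the scaled semicircle moment identity, m_{2k} = σ^{2k} · C_k with k = 8.
C_8 = (1/(k+1)) · C(2k, k) = (1/9) · C(16, 8) = (1/9) · 12870 = 1430.
σ^{2k} = (σ²)^k = (22/10)^8 = 214358881/390625.

Therefore m_{16} = σ^{16} · C_8 = (214358881/390625) · 1430 = 61306639966/78125.


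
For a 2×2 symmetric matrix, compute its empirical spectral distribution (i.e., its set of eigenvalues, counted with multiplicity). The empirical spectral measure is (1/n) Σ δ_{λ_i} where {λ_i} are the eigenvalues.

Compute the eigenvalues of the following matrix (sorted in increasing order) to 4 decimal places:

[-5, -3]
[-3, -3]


Since M is real symmetric, both eigenvalues are real; they are the roots of det(λI − M) = λ² − (tr M) λ + det M.
tr M = -5 + (-3) = -8.
det M = (-5)·(-3) − (-3)² = 15 − 9 = 6.
Characteristic polynomial: λ² + 8λ + 6 = 0.
Discriminant Δ = (tr M)² − 4·det M = 64 − 24 = 40; √Δ = 6.324555.
λ = (tr M ± √Δ)/2 = (-8 ± 6.324555)/2, giving (tr M − √Δ)/2 = -7.1623 and (tr M + √Δ)/2 = -0.8377.

Eigenvalues sorted in increasing order: [-7.1623, -0.8377].


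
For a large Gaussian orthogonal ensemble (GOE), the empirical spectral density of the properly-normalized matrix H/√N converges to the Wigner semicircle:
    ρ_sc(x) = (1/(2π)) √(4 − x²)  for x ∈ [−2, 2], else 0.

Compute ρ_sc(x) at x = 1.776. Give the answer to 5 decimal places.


ρ_sc(x) = (1/(2π)) √(4 − x²). With x = 1.776:
  4 − x² = 4 − (1.776)² = 4 − 3.154176 = 0.845824.
  √(4 − x²) = 0.919687.
  1/(2π) = 0.159155.
  ρ_sc(1.776) = 0.159155 · 0.919687 = 0.146373.

Rounded to 5 decimal places: ρ_sc(1.776) ≈ 0.14637.


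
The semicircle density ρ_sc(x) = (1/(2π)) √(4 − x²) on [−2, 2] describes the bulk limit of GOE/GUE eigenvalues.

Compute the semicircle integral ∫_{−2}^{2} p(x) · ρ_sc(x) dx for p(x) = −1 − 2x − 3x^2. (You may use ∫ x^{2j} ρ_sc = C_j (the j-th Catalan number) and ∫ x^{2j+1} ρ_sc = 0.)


Write p(x) = Σ a_i x^i, split into monomials and integrate each against ρ_sc separately.
Using ∫ x^{2j} ρ_sc = C_j = (1/(j+1)) C(2j, j) (Catalan numbers) and ∫ x^{2j+1} ρ_sc = 0 (odd monomials vanish by symmetry):
  i = 0 (even): a_0 · C_{0} = -1 · 1 = -1
  i = 1 (odd): ∫ x^1 ρ_sc = 0 (vanishes)
  i = 2 (even): a_2 · C_{1} = -3 · 1 = -3

Summing the contributions: ∫_{−2}^{2} p(x) ρ_sc(x) dx = (-1) + (-3) = -4.


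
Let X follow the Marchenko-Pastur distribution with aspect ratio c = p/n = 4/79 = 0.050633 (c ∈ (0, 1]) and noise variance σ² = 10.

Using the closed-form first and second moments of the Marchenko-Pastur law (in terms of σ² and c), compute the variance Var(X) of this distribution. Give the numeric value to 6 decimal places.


Recall the MP moments m_1 = E[X] = σ² and m_2 = E[X²] = σ⁴ (1 + c).
m_1 = E[X] = σ² = 10, so m_1² = 100.
m_2 = E[X²] = σ⁴ (1 + c) = 100 · (1 + 0.050633) = 100 · 1.050633 = 105.063291.
(Note m_2 − m_1² simplifies to c · σ⁴ = 0.050633 · 100.)

Var(X) = m_2 − m_1² = 105.063291 − 100 = 5.063291.


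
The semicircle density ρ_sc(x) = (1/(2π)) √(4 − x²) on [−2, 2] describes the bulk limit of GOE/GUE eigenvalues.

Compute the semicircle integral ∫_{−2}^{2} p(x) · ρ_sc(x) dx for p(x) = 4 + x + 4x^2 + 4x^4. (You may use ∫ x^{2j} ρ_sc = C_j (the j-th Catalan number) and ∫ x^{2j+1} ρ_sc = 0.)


Write p(x) = Σ a_i x^i, split into monomials and integrate each against ρ_sc separately.
Using ∫ x^{2j} ρ_sc = C_j = (1/(j+1)) C(2j, j) (Catalan numbers) and ∫ x^{2j+1} ρ_sc = 0 (odd monomials vanish by symmetry):
  i = 0 (even): a_0 · C_{0} = 4 · 1 = 4
  i = 1 (odd): ∫ x^1 ρ_sc = 0 (vanishes)
  i = 2 (even): a_2 · C_{1} = 4 · 1 = 4
  i = 4 (even): a_4 · C_{2} = 4 · 2 = 8

Summing the contributions: ∫_{−2}^{2} p(x) ρ_sc(x) dx = 4 + 4 + 8 = 16.


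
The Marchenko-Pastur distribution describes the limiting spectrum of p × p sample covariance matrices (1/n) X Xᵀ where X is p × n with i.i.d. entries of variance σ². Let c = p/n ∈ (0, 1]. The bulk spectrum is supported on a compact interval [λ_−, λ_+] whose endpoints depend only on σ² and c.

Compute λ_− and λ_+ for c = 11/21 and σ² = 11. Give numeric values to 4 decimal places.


c = 11/21 = 0.523810; √c = 0.723747.
λ_− = σ² (1 − √c)² = 11 · (1 − 0.723747)² = 11 · (0.276253)² = 0.839474.
λ_+ = σ² (1 + √c)² = 11 · (1 + 0.723747)² = 11 · (1.723747)² = 32.684336.

Rounded to 4 decimal places: λ_− ≈ 0.8395, λ_+ ≈ 32.6843.


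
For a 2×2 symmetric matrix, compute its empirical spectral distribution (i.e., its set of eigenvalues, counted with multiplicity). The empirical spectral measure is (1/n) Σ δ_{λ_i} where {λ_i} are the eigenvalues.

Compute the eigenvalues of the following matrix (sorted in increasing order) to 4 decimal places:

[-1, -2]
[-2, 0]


Since M is real symmetric, both eigenvalues are real; they are the roots of det(λI − M) = λ² − (tr M) λ + det M.
tr M = -1 + 0 = -1.
det M = (-1)·0 − (-2)² = 0 − 4 = -4.
Characteristic polynomial: λ² + λ − 4 = 0.
Discriminant Δ = (tr M)² − 4·det M = 1 − (-16) = 17; √Δ = 4.123106.
λ = (tr M ± √Δ)/2 = (-1 ± 4.123106)/2, giving (tr M − √Δ)/2 = -2.5616 and (tr M + √Δ)/2 = 1.5616.

Eigenvalues sorted in increasing order: [-2.5616, 1.5616].


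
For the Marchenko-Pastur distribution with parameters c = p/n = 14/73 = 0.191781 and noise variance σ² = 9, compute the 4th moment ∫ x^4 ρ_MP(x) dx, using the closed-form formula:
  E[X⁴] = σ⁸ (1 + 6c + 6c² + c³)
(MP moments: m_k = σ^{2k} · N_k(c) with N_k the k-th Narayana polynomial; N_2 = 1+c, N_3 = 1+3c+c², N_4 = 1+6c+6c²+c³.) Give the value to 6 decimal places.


E[X⁴] = σ⁸ (1 + 6c + 6c² + c³) (fourth MP moment). With σ² = 9 (so σ⁸ = 6561) and c = 14/73 = 0.191781: E[X⁴] = 6561 · (1 + 6·0.191781 + 6·(0.191781)² + (0.191781)³) = 6561 · 2.378418.

So E[X^4] = 15604.799906.


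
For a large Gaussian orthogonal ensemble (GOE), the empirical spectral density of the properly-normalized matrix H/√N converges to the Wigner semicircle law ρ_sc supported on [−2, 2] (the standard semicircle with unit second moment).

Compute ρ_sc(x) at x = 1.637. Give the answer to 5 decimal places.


ρ_sc(x) = (1/(2π)) √(4 − x²). With x = 1.637:
  4 − x² = 4 − (1.637)² = 4 − 2.679769 = 1.320231.
  √(4 − x²) = 1.149013.
  1/(2π) = 0.159155.
  ρ_sc(1.637) = 0.159155 · 1.149013 = 0.182871.

Rounded to 5 decimal places: ρ_sc(1.637) ≈ 0.18287.


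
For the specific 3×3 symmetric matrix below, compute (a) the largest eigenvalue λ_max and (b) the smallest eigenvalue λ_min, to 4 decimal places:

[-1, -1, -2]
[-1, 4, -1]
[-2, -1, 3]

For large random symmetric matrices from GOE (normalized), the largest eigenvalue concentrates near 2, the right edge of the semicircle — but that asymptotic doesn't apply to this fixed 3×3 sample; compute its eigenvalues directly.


Since M is real symmetric, all three eigenvalues are real; they are the roots of det(λI − M) = λ³ − (tr M) λ² + s λ − det M, where s is the sum of the principal 2×2 minors.
tr M = -1 + 4 + 3 = 6.
s = ((-1)·4 − (-1)²) + ((-1)·3 − (-2)²) + (4·3 − (-1)²) = -5 + (-7) + 11 = -1.
det M (expand along row 1) = (-1)·11 − (-1)·(-5) + (-2)·9 = -34.
Characteristic polynomial: λ³ − 6λ² − λ + 34 = 0.
Substitute λ = y + (tr M)/3 = y + 2.000000 to remove the quadratic term: y³ + p·y + q = 0 with p = s − (tr M)²/3 = -13.000000 and q = −2(tr M)³/27 + (tr M)·s/3 − det M = 16.000000.
Three real roots ⇒ use the trigonometric (Viète) form: r = 2√(−p/3) = 4.163332, φ = arccos(3q/(p·r)) = arccos(-0.886864) = 2.661308 rad.
y_k = r·cos(φ/3 − 2πk/3) for k = 0, 1, 2 gives y = 2.629813, 1.480279, -4.110092.
λ_k = y_k + 2.000000 gives λ = 4.6298, 3.4803, -2.1101 (check: the sum is 6.0000 = tr M).

Hence λ_max = 4.6298 and λ_min = -2.1101.


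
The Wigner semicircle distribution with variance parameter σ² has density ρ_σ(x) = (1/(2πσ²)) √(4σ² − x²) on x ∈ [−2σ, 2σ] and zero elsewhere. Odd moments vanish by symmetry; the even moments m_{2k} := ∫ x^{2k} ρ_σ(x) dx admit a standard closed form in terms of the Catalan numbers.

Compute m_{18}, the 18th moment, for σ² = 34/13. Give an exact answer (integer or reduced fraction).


By the scaled semicircle moment identity, m_{2k} = σ^{2k} · C_k with k = 9.
C_9 = (1/(k+1)) · C(2k, k) = (1/10) · C(18, 9) = (1/10) · 48620 = 4862.
σ^{2k} = (σ²)^k = (34/13)^9 = 60716992766464/10604499373.

Therefore m_{18} = σ^{18} · C_9 = (60716992766464/10604499373) · 4862 = 22708155294657536/815730721.


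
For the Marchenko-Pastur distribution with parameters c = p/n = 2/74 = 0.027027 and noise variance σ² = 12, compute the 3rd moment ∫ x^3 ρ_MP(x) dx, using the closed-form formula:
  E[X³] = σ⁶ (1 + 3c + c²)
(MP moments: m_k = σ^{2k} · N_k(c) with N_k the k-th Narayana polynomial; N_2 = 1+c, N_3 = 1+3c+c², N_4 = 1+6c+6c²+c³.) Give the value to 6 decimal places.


E[X³] = σ⁶ (1 + 3c + c²) (third MP moment). With σ² = 12 (so σ⁶ = 1728) and c = 2/74 = 0.027027: E[X³] = 1728 · (1 + 3·0.027027 + (0.027027)²) = 1728 · 1.081812.

So E[X^3] = 1869.370343.


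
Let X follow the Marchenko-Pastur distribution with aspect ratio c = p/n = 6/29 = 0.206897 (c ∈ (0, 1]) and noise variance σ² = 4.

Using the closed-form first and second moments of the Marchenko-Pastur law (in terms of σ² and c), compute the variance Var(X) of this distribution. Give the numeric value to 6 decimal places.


Recall the MP moments m_1 = E[X] = σ² and m_2 = E[X²] = σ⁴ (1 + c).
m_1 = E[X] = σ² = 4, so m_1² = 16.
m_2 = E[X²] = σ⁴ (1 + c) = 16 · (1 + 0.206897) = 16 · 1.206897 = 19.310345.
(Note m_2 − m_1² simplifies to c · σ⁴ = 0.206897 · 16.)

Var(X) = m_2 − m_1² = 19.310345 − 16 = 3.310345.


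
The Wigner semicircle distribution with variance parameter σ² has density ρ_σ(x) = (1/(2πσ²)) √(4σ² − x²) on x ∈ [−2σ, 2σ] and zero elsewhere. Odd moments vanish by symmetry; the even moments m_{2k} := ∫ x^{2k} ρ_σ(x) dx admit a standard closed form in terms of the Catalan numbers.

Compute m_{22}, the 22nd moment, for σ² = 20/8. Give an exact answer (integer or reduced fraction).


By the scaled semicircle moment identity, m_{2k} = σ^{2k} · C_k with k = 11.
C_11 = (1/(k+1)) · C(2k, k) = (1/12) · C(22, 11) = (1/12) · 705432 = 58786.
σ^{2k} = (σ²)^k = (20/8)^11 = 48828125/2048.

Therefore m_{22} = σ^{22} · C_11 = (48828125/2048) · 58786 = 1435205078125/1024.


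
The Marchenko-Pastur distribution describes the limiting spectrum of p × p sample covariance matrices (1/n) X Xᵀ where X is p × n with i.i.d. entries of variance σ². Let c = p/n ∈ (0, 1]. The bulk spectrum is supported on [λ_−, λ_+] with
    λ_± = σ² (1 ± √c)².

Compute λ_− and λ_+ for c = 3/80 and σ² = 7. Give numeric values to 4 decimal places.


c = 3/80 = 0.037500; √c = 0.193649.
λ_− = σ² (1 − √c)² = 7 · (1 − 0.193649)² = 7 · (0.806351)² = 4.551412.
λ_+ = σ² (1 + √c)² = 7 · (1 + 0.193649)² = 7 · (1.193649)² = 9.973588.

Rounded to 4 decimal places: λ_− ≈ 4.5514, λ_+ ≈ 9.9736.


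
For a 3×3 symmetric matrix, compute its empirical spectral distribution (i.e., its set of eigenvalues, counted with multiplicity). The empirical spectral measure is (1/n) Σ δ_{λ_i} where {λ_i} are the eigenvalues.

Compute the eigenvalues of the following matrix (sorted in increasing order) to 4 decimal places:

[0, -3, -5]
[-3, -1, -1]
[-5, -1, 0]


Since M is real symmetric, all three eigenvalues are real; they are the roots of det(λI − M) = λ³ − (tr M) λ² + s λ − det M, where s is the sum of the principal 2×2 minors.
tr M = 0 + (-1) + 0 = -1.
s = (0·(-1) − (-3)²) + (0·0 − (-5)²) + ((-1)·0 − (-1)²) = -9 + (-25) + (-1) = -35.
det M (expand along row 1) = 0·(-1) − (-3)·(-5) + (-5)·(-2) = -5.
Characteristic polynomial: λ³ + λ² − 35λ + 5 = 0.
Substitute λ = y + (tr M)/3 = y − 0.333333 to remove the quadratic term: y³ + p·y + q = 0 with p = s − (tr M)²/3 = -35.333333 and q = −2(tr M)³/27 + (tr M)·s/3 − det M = 16.740741.
Three real roots ⇒ use the trigonometric (Viète) form: r = 2√(−p/3) = 6.863753, φ = arccos(3q/(p·r)) = arccos(-0.207085) = 1.779391 rad.
y_k = r·cos(φ/3 − 2πk/3) for k = 0, 1, 2 gives y = 5.691390, 0.476864, -6.168253.
λ_k = y_k − 0.333333 gives λ = 5.3581, 0.1435, -6.5016 (check: the sum is -1.0000 = tr M).

Eigenvalues sorted in increasing order: [-6.5016, 0.1435, 5.3581].


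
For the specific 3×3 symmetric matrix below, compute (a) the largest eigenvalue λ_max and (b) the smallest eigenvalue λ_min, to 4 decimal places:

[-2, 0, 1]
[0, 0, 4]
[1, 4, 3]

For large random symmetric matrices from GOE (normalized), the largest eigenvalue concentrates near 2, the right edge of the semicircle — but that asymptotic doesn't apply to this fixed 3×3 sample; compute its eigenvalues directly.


Since M is real symmetric, all three eigenvalues are real; they are the roots of det(λI − M) = λ³ − (tr M) λ² + s λ − det M, where s is the sum of the principal 2×2 minors.
tr M = -2 + 0 + 3 = 1.
s = ((-2)·0 − 0²) + ((-2)·3 − 1²) + (0·3 − 4²) = 0 + (-7) + (-16) = -23.
det M (expand along row 1) = (-2)·(-16) − 0·(-4) + 1·0 = 32.
Characteristic polynomial: λ³ − λ² − 23λ − 32 = 0.
Substitute λ = y + (tr M)/3 = y + 0.333333 to remove the quadratic term: y³ + p·y + q = 0 with p = s − (tr M)²/3 = -23.333333 and q = −2(tr M)³/27 + (tr M)·s/3 − det M = -39.740741.
Three real roots ⇒ use the trigonometric (Viète) form: r = 2√(−p/3) = 5.577734, φ = arccos(3q/(p·r)) = arccos(0.916057) = 0.412660 rad.
y_k = r·cos(φ/3 − 2πk/3) for k = 0, 1, 2 gives y = 5.525049, -2.100172, -3.424876.
λ_k = y_k + 0.333333 gives λ = 5.8584, -1.7668, -3.0915 (check: the sum is 1.0000 = tr M).

Hence λ_max = 5.8584 and λ_min = -3.0915.


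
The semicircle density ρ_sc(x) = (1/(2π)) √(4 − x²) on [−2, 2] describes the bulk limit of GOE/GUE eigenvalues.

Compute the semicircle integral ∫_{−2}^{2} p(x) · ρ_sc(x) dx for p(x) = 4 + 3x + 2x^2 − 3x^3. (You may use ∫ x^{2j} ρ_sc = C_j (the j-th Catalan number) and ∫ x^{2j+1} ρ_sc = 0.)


Write p(x) = Σ a_i x^i, split into monomials and integrate each against ρ_sc separately.
Using ∫ x^{2j} ρ_sc = C_j = (1/(j+1)) C(2j, j) (Catalan numbers) and ∫ x^{2j+1} ρ_sc = 0 (odd monomials vanish by symmetry):
  i = 0 (even): a_0 · C_{0} = 4 · 1 = 4
  i = 1 (odd): ∫ x^1 ρ_sc = 0 (vanishes)
  i = 2 (even): a_2 · C_{1} = 2 · 1 = 2
  i = 3 (odd): ∫ x^3 ρ_sc = 0 (vanishes)

Summing the contributions: ∫_{−2}^{2} p(x) ρ_sc(x) dx = 4 + 2 = 6.


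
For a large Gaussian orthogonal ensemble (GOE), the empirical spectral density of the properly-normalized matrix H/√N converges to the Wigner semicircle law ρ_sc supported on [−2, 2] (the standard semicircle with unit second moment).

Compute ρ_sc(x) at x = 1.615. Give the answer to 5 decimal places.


ρ_sc(x) = (1/(2π)) √(4 − x²). With x = 1.615:
  4 − x² = 4 − (1.615)² = 4 − 2.608225 = 1.391775.
  √(4 − x²) = 1.179735.
  1/(2π) = 0.159155.
  ρ_sc(1.615) = 0.159155 · 1.179735 = 0.187761.

Rounded to 5 decimal places: ρ_sc(1.615) ≈ 0.18776.


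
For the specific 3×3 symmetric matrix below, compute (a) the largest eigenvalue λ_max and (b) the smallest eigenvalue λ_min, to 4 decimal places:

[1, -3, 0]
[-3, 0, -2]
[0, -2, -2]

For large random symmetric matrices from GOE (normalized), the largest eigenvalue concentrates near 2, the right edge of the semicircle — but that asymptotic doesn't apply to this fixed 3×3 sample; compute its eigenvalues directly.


Since M is real symmetric, all three eigenvalues are real; they are the roots of det(λI − M) = λ³ − (tr M) λ² + s λ − det M, where s is the sum of the principal 2×2 minors.
tr M = 1 + 0 + (-2) = -1.
s = (1·0 − (-3)²) + (1·(-2) − 0²) + (0·(-2) − (-2)²) = -9 + (-2) + (-4) = -15.
det M (expand along row 1) = 1·(-4) − (-3)·6 + 0·6 = 14.
Characteristic polynomial: λ³ + λ² − 15λ − 14 = 0.
Substitute λ = y + (tr M)/3 = y − 0.333333 to remove the quadratic term: y³ + p·y + q = 0 with p = s − (tr M)²/3 = -15.333333 and q = −2(tr M)³/27 + (tr M)·s/3 − det M = -8.925926.
Three real roots ⇒ use the trigonometric (Viète) form: r = 2√(−p/3) = 4.521553, φ = arccos(3q/(p·r)) = arccos(0.386234) = 1.174251 rad.
y_k = r·cos(φ/3 − 2πk/3) for k = 0, 1, 2 gives y = 4.179585, -0.595928, -3.583658.
λ_k = y_k − 0.333333 gives λ = 3.8463, -0.9293, -3.9170 (check: the sum is -1.0000 = tr M).

Hence λ_max = 3.8463 and λ_min = -3.9170.


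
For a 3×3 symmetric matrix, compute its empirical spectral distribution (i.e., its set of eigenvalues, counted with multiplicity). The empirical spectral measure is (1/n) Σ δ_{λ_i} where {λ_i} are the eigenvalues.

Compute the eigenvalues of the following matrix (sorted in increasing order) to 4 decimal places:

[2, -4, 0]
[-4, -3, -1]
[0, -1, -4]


Since M is real symmetric, all three eigenvalues are real; they are the roots of det(λI − M) = λ³ − (tr M) λ² + s λ − det M, where s is the sum of the principal 2×2 minors.
tr M = 2 + (-3) + (-4) = -5.
s = (2·(-3) − (-4)²) + (2·(-4) − 0²) + ((-3)·(-4) − (-1)²) = -22 + (-8) + 11 = -19.
det M (expand along row 1) = 2·11 − (-4)·16 + 0·4 = 86.
Characteristic polynomial: λ³ + 5λ² − 19λ − 86 = 0.
Substitute λ = y + (tr M)/3 = y − 1.666667 to remove the quadratic term: y³ + p·y + q = 0 with p = s − (tr M)²/3 = -27.333333 and q = −2(tr M)³/27 + (tr M)·s/3 − det M = -45.074074.
Three real roots ⇒ use the trigonometric (Viète) form: r = 2√(−p/3) = 6.036923, φ = arccos(3q/(p·r)) = arccos(0.819483) = 0.610288 rad.
y_k = r·cos(φ/3 − 2πk/3) for k = 0, 1, 2 gives y = 5.912439, -1.899984, -4.012455.
λ_k = y_k − 1.666667 gives λ = 4.2458, -3.5667, -5.6791 (check: the sum is -5.0000 = tr M).

Eigenvalues sorted in increasing order: [-5.6791, -3.5667, 4.2458].


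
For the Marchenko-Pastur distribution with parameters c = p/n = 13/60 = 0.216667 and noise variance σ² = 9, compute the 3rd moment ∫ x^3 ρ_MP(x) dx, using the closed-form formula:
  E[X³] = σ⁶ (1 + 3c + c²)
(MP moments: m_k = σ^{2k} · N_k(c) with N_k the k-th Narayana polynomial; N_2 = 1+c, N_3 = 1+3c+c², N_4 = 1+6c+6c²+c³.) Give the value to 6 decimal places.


E[X³] = σ⁶ (1 + 3c + c²) (third MP moment). With σ² = 9 (so σ⁶ = 729) and c = 13/60 = 0.216667: E[X³] = 729 · (1 + 3·0.216667 + (0.216667)²) = 729 · 1.696944.

So E[X^3] = 1237.072500.


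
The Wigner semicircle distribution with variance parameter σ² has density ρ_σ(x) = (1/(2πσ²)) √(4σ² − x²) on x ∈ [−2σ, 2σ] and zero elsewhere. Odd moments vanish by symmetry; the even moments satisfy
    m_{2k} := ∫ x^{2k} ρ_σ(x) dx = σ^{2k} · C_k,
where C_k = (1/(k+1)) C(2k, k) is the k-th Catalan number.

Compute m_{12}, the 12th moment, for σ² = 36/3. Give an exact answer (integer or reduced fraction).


By the scaled semicircle moment identity, m_{2k} = σ^{2k} · C_k with k = 6.
C_6 = (1/(k+1)) · C(2k, k) = (1/7) · C(12, 6) = (1/7) · 924 = 132.
σ^{2k} = (σ²)^k = (36/3)^6 = 2985984.

Therefore m_{12} = σ^{12} · C_6 = 2985984 · 132 = 394149888.


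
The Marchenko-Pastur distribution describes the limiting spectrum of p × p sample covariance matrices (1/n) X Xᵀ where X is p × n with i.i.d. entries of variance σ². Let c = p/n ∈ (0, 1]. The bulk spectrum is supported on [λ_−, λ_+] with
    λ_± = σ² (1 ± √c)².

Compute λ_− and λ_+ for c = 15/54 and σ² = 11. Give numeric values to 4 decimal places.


c = 15/54 = 0.277778; √c = 0.527046.
λ_− = σ² (1 − √c)² = 11 · (1 − 0.527046)² = 11 · (0.472954)² = 2.460537.
λ_+ = σ² (1 + √c)² = 11 · (1 + 0.527046)² = 11 · (1.527046)² = 25.650574.

Rounded to 4 decimal places: λ_− ≈ 2.4605, λ_+ ≈ 25.6506.


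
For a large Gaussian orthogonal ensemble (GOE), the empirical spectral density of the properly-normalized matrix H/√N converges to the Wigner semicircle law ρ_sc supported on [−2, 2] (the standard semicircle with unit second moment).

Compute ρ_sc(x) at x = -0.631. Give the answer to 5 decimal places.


ρ_sc(x) = (1/(2π)) √(4 − x²). With x = -0.631:
  4 − x² = 4 − (-0.631)² = 4 − 0.398161 = 3.601839.
  √(4 − x²) = 1.897851.
  1/(2π) = 0.159155.
  ρ_sc(-0.631) = 0.159155 · 1.897851 = 0.302052.

Rounded to 5 decimal places: ρ_sc(-0.631) ≈ 0.30205.


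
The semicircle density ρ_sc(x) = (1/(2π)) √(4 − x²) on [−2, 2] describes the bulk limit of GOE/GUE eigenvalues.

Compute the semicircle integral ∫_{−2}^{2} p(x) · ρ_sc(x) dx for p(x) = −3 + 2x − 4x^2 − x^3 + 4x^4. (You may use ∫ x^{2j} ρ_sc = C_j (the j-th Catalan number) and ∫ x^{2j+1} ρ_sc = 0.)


Write p(x) = Σ a_i x^i, split into monomials and integrate each against ρ_sc separately.
Using ∫ x^{2j} ρ_sc = C_j = (1/(j+1)) C(2j, j) (Catalan numbers) and ∫ x^{2j+1} ρ_sc = 0 (odd monomials vanish by symmetry):
  i = 0 (even): a_0 · C_{0} = -3 · 1 = -3
  i = 1 (odd): ∫ x^1 ρ_sc = 0 (vanishes)
  i = 2 (even): a_2 · C_{1} = -4 · 1 = -4
  i = 3 (odd): ∫ x^3 ρ_sc = 0 (vanishes)
  i = 4 (even): a_4 · C_{2} = 4 · 2 = 8

Summing the contributions: ∫_{−2}^{2} p(x) ρ_sc(x) dx = (-3) + (-4) + 8 = 1.


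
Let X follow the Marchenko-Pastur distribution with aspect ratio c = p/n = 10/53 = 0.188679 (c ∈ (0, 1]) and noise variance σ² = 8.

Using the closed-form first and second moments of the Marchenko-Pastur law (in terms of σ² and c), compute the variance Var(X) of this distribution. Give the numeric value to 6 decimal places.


Recall the MP moments m_1 = E[X] = σ² and m_2 = E[X²] = σ⁴ (1 + c).
m_1 = E[X] = σ² = 8, so m_1² = 64.
m_2 = E[X²] = σ⁴ (1 + c) = 64 · (1 + 0.188679) = 64 · 1.188679 = 76.075472.
(Note m_2 − m_1² simplifies to c · σ⁴ = 0.188679 · 64.)

Var(X) = m_2 − m_1² = 76.075472 − 64 = 12.075472.


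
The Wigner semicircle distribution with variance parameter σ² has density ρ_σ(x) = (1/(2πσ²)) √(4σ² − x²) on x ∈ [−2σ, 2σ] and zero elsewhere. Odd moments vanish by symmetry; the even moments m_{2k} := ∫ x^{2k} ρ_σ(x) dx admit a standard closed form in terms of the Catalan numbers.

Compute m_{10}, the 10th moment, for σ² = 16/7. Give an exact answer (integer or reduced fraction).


By the scaled semicircle moment identity, m_{2k} = σ^{2k} · C_k with k = 5.
C_5 = (1/(k+1)) · C(2k, k) = (1/6) · C(10, 5) = (1/6) · 252 = 42.
σ^{2k} = (σ²)^k = (16/7)^5 = 1048576/16807.

Therefore m_{10} = σ^{10} · C_5 = (1048576/16807) · 42 = 6291456/2401.


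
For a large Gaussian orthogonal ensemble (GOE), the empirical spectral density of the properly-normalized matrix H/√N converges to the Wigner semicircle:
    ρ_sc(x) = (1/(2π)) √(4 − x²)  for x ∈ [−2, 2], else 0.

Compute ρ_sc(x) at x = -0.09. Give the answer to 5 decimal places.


ρ_sc(x) = (1/(2π)) √(4 − x²). With x = -0.09:
  4 − x² = 4 − (-0.09)² = 4 − 0.008100 = 3.991900.
  √(4 − x²) = 1.997974.
  1/(2π) = 0.159155.
  ρ_sc(-0.09) = 0.159155 · 1.997974 = 0.317987.

Rounded to 5 decimal places: ρ_sc(-0.09) ≈ 0.31799.


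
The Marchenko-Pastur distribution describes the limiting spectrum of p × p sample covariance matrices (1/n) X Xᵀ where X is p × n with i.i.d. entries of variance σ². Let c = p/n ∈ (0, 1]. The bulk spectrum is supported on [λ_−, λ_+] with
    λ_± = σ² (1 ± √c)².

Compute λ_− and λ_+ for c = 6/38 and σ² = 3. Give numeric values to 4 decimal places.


c = 6/38 = 0.157895; √c = 0.397360.
λ_− = σ² (1 − √c)² = 3 · (1 − 0.397360)² = 3 · (0.602640)² = 1.089526.
λ_+ = σ² (1 + √c)² = 3 · (1 + 0.397360)² = 3 · (1.397360)² = 5.857842.

Rounded to 4 decimal places: λ_− ≈ 1.0895, λ_+ ≈ 5.8578.


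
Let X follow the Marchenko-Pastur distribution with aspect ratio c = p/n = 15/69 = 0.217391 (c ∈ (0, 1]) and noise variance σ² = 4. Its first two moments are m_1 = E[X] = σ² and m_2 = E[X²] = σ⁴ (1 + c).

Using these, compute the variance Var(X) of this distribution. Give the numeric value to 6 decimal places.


m_1 = E[X] = σ² = 4, so m_1² = 16.
m_2 = E[X²] = σ⁴ (1 + c) = 16 · (1 + 0.217391) = 16 · 1.217391 = 19.478261.
(Note m_2 − m_1² simplifies to c · σ⁴ = 0.217391 · 16.)

Var(X) = m_2 − m_1² = 19.478261 − 16 = 3.478261.


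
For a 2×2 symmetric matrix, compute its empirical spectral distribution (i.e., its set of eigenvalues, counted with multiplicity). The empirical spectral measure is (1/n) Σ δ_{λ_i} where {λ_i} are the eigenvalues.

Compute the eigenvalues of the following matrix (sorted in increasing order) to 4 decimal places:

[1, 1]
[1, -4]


Since M is real symmetric, both eigenvalues are real; they are the roots of det(λI − M) = λ² − (tr M) λ + det M.
tr M = 1 + (-4) = -3.
det M = 1·(-4) − 1² = -4 − 1 = -5.
Characteristic polynomial: λ² + 3λ − 5 = 0.
Discriminant Δ = (tr M)² − 4·det M = 9 − (-20) = 29; √Δ = 5.385165.
λ = (tr M ± √Δ)/2 = (-3 ± 5.385165)/2, giving (tr M − √Δ)/2 = -4.1926 and (tr M + √Δ)/2 = 1.1926.

Eigenvalues sorted in increasing order: [-4.1926, 1.1926].


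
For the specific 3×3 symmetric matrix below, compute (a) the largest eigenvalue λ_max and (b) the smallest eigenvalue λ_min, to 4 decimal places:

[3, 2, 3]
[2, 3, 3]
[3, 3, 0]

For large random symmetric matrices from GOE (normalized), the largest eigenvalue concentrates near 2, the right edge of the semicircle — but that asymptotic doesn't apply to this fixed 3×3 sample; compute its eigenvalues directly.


Since M is real symmetric, all three eigenvalues are real; they are the roots of det(λI − M) = λ³ − (tr M) λ² + s λ − det M, where s is the sum of the principal 2×2 minors.
tr M = 3 + 3 + 0 = 6.
s = (3·3 − 2²) + (3·0 − 3²) + (3·0 − 3²) = 5 + (-9) + (-9) = -13.
det M (expand along row 1) = 3·(-9) − 2·(-9) + 3·(-3) = -18.
Characteristic polynomial: λ³ − 6λ² − 13λ + 18 = 0.
Substitute λ = y + (tr M)/3 = y + 2.000000 to remove the quadratic term: y³ + p·y + q = 0 with p = s − (tr M)²/3 = -25.000000 and q = −2(tr M)³/27 + (tr M)·s/3 − det M = -24.000000.
Three real roots ⇒ use the trigonometric (Viète) form: r = 2√(−p/3) = 5.773503, φ = arccos(3q/(p·r)) = arccos(0.498831) = 1.048547 rad.
y_k = r·cos(φ/3 − 2πk/3) for k = 0, 1, 2 gives y = 5.424429, -1.000000, -4.424429.
λ_k = y_k + 2.000000 gives λ = 7.4244, 1.0000, -2.4244 (check: the sum is 6.0000 = tr M).

Hence λ_max = 7.4244 and λ_min = -2.4244.


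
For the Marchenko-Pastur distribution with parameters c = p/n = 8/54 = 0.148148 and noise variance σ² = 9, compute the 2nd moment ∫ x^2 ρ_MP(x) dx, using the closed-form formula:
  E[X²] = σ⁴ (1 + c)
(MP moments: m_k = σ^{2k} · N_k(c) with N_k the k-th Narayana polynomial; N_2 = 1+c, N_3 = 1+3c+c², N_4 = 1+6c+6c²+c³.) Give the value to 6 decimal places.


E[X²] = σ⁴ (1 + c) (second MP moment). With σ² = 9 (so σ⁴ = 81) and c = 8/54 = 0.148148: E[X²] = 81 · (1 + 0.148148) = 81 · 1.148148.

So E[X^2] = 93.000000.


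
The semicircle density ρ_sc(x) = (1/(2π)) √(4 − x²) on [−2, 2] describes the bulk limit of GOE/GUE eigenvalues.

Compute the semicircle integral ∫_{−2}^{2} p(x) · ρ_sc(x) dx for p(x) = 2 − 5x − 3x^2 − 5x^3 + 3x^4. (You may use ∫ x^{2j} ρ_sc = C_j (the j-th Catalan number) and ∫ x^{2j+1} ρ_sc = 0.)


Write p(x) = Σ a_i x^i, split into monomials and integrate each against ρ_sc separately.
Using ∫ x^{2j} ρ_sc = C_j = (1/(j+1)) C(2j, j) (Catalan numbers) and ∫ x^{2j+1} ρ_sc = 0 (odd monomials vanish by symmetry):
  i = 0 (even): a_0 · C_{0} = 2 · 1 = 2
  i = 1 (odd): ∫ x^1 ρ_sc = 0 (vanishes)
  i = 2 (even): a_2 · C_{1} = -3 · 1 = -3
  i = 3 (odd): ∫ x^3 ρ_sc = 0 (vanishes)
  i = 4 (even): a_4 · C_{2} = 3 · 2 = 6

Summing the contributions: ∫_{−2}^{2} p(x) ρ_sc(x) dx = 2 + (-3) + 6 = 5.


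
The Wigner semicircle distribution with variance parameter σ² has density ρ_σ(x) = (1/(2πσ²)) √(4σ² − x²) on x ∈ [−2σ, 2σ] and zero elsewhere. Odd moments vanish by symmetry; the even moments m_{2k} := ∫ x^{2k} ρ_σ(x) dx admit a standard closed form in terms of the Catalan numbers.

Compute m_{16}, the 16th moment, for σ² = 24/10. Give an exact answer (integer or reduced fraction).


By the scaled semicircle moment identity, m_{2k} = σ^{2k} · C_k with k = 8.
C_8 = (1/(k+1)) · C(2k, k) = (1/9) · C(16, 8) = (1/9) · 12870 = 1430.
σ^{2k} = (σ²)^k = (24/10)^8 = 429981696/390625.

Therefore m_{16} = σ^{16} · C_8 = (429981696/390625) · 1430 = 122974765056/78125.


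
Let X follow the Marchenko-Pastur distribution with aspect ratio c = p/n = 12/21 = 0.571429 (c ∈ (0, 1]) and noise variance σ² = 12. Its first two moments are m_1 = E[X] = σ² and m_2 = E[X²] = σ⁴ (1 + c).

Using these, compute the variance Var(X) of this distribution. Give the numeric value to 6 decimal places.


m_1 = E[X] = σ² = 12, so m_1² = 144.
m_2 = E[X²] = σ⁴ (1 + c) = 144 · (1 + 0.571429) = 144 · 1.571429 = 226.285714.
(Note m_2 − m_1² simplifies to c · σ⁴ = 0.571429 · 144.)

Var(X) = m_2 − m_1² = 226.285714 − 144 = 82.285714.
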